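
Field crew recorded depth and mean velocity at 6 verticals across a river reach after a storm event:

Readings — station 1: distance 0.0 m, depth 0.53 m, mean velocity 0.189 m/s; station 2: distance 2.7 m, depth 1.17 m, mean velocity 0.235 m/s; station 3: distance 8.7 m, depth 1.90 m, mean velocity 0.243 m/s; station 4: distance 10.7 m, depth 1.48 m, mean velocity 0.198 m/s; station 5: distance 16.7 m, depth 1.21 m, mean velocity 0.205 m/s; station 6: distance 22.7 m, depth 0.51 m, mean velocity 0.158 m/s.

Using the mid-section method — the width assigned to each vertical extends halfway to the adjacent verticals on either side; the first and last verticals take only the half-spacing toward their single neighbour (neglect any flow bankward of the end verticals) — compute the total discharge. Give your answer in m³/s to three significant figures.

w_1 = (2.7 − 0.0)/2 = 1.35 m; q_1 = 0.189 × 0.53 × 1.35 = 0.1352 m³/s
w_2 = (8.7 − 0.0)/2 = 4.35 m; q_2 = 0.235 × 1.17 × 4.35 = 1.196 m³/s
w_3 = (10.7 − 2.7)/2 = 4 m; q_3 = 0.243 × 1.90 × 4 = 1.847 m³/s
w_4 = (16.7 − 8.7)/2 = 4 m; q_4 = 0.198 × 1.48 × 4 = 1.172 m³/s
w_5 = (22.7 − 10.7)/2 = 6 m; q_5 = 0.205 × 1.21 × 6 = 1.488 m³/s
w_6 = (22.7 − 16.7)/2 = 3 m; q_6 = 0.158 × 0.51 × 3 = 0.2417 m³/s
Q = Σ qᵢ = 6.080 m³/s

6.08 m³/s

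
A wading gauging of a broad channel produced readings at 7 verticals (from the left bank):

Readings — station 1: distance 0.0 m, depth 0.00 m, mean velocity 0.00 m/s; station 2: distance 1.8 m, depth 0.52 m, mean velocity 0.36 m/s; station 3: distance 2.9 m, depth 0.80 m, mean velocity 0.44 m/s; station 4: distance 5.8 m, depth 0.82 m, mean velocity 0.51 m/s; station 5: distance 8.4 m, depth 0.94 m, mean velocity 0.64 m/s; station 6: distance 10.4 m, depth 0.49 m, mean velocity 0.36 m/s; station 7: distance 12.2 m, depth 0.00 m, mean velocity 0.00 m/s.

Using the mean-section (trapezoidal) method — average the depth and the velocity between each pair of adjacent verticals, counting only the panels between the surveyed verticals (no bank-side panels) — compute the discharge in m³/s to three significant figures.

3.60 m³/s

Panel 1-2: Δb = 1.8 m, d̄ = (0.00+0.52)/2 = 0.26, v̄ = (0.00+0.36)/2 = 0.18 → q = 1.8×0.26×0.18 = 0.08424 m³/s
Panel 2-3: Δb = 1.1 m, d̄ = (0.52+0.80)/2 = 0.66, v̄ = (0.36+0.44)/2 = 0.4 → q = 1.1×0.66×0.4 = 0.2904 m³/s
Panel 3-4: Δb = 2.9 m, d̄ = (0.80+0.82)/2 = 0.81, v̄ = (0.44+0.51)/2 = 0.475 → q = 2.9×0.81×0.475 = 1.116 m³/s
Panel 4-5: Δb = 2.6 m, d̄ = (0.82+0.94)/2 = 0.88, v̄ = (0.51+0.64)/2 = 0.575 → q = 2.6×0.88×0.575 = 1.316 m³/s
Panel 5-6: Δb = 2 m, d̄ = (0.94+0.49)/2 = 0.715, v̄ = (0.64+0.36)/2 = 0.5 → q = 2×0.715×0.5 = 0.7150 m³/s
Panel 6-7: Δb = 1.8 m, d̄ = (0.49+0.00)/2 = 0.245, v̄ = (0.36+0.00)/2 = 0.18 → q = 1.8×0.245×0.18 = 0.07938 m³/s
Q = Σ q = 3.600 m³/s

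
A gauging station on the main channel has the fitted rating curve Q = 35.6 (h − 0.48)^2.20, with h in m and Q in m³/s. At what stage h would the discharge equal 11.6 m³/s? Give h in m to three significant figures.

h − h₀ = (Q/C)^(1/b) = (11.6/35.6)^(1/2.20) = 0.6007 m
h = 0.48 + 0.6007 = 1.081 m

1.08 m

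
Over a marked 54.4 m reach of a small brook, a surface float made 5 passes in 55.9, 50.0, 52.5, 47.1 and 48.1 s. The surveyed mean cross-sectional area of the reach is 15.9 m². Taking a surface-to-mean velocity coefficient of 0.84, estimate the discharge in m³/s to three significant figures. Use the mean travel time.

14.3 m³/s

t̄ = (55.9 + 50.0 + 52.5 + 47.1 + 48.1) / 5 = 50.72 s
v_surface = L / t̄ = 54.4 / 50.72 = 1.073 m/s
v_mean = 0.84 × 1.073 = 0.9009 m/s
Q = A × v_mean = 15.9 × 0.9009 = 14.33 m³/s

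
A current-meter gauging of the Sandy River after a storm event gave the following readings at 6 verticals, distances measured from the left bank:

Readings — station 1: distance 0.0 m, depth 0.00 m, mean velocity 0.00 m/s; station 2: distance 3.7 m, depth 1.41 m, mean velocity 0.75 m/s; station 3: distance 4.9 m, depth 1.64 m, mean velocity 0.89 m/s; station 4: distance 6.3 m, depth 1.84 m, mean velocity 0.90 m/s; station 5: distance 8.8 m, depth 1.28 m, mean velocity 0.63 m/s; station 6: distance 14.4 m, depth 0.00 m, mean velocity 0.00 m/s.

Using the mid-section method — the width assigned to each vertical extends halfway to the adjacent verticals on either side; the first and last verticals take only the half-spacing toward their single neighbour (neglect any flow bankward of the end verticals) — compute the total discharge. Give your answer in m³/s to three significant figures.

w_2 = (4.9 − 0.0)/2 = 2.45 m; q_2 = 0.75 × 1.41 × 2.45 = 2.591 m³/s
w_3 = (6.3 − 3.7)/2 = 1.3 m; q_3 = 0.89 × 1.64 × 1.3 = 1.897 m³/s
w_4 = (8.8 − 4.9)/2 = 1.95 m; q_4 = 0.90 × 1.84 × 1.95 = 3.229 m³/s
w_5 = (14.4 − 6.3)/2 = 4.05 m; q_5 = 0.63 × 1.28 × 4.05 = 3.266 m³/s
Stations 1, 6 contribute zero (depth or velocity is 0).
Q = Σ qᵢ = 10.98 m³/s

11.0 m³/s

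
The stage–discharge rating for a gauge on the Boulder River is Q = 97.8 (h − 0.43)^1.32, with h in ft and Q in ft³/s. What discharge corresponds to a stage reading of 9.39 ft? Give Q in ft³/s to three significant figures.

1770 ft³/s

Q = 97.8 × (9.39 − 0.43)^1.32 = 97.8 × 8.96^1.32 = 1768 ft³/s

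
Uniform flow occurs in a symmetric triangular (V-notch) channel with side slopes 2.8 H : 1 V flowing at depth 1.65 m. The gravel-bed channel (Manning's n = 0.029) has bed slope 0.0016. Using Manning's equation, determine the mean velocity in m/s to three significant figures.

A = z·y² = 2.8×1.65² = 7.623 m²
P = 2y√(1+z²) = 2×1.65×√(1+2.8²) = 9.812 m
R = A/P = 7.623/9.812 = 0.7769 m
Q = (1/n)·A·R^(2/3)·S^(1/2) = (1/0.029) × 7.623 × 0.7769^(2/3) × 0.0016^(1/2) = 8.886 m³/s
V = Q/A = 8.886/7.623 = 1.166 m/s

1.17 m/s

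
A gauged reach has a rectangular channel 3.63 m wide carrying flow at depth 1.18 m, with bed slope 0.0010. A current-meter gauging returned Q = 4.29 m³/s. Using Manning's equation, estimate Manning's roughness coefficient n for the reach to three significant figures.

A = b·y = 3.63 × 1.18 = 4.283 m²
P = b + 2y = 3.63 + 2×1.18 = 5.990 m
R = A/P = 4.283/5.990 = 0.7151 m
n = (1/Q)·A·R^(2/3)·S^(1/2) = (1/4.29) × 4.283 × 0.7997 × 0.03162 = 0.02525

0.0252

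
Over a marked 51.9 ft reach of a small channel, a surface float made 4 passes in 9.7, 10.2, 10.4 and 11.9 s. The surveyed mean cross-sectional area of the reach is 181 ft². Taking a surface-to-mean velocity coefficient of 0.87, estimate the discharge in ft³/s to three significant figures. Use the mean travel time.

t̄ = (9.7 + 10.2 + 10.4 + 11.9) / 4 = 10.55 s
v_surface = L / t̄ = 51.9 / 10.55 = 4.919 ft/s
v_mean = 0.87 × 4.919 = 4.280 ft/s
Q = A × v_mean = 181 × 4.280 = 774.7 ft³/s

775 ft³/s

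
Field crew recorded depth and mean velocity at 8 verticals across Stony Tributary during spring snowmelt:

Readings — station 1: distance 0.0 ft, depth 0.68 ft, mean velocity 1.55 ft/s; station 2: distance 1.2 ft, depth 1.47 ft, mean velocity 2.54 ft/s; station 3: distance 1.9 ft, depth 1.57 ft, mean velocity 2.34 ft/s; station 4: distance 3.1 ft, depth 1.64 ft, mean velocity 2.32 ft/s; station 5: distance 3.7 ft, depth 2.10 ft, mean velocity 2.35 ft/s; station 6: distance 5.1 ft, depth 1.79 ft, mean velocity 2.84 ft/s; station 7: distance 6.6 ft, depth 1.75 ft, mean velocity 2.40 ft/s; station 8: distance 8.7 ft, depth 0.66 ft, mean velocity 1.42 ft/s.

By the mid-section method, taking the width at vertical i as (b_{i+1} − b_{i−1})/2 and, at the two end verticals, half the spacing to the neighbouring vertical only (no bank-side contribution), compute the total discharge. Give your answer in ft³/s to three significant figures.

w_1 = (1.2 − 0.0)/2 = 0.6 ft; q_1 = 1.55 × 0.68 × 0.6 = 0.6324 ft³/s
w_2 = (1.9 − 0.0)/2 = 0.95 ft; q_2 = 2.54 × 1.47 × 0.95 = 3.547 ft³/s
w_3 = (3.1 − 1.2)/2 = 0.95 ft; q_3 = 2.34 × 1.57 × 0.95 = 3.490 ft³/s
w_4 = (3.7 − 1.9)/2 = 0.9 ft; q_4 = 2.32 × 1.64 × 0.9 = 3.424 ft³/s
w_5 = (5.1 − 3.1)/2 = 1 ft; q_5 = 2.35 × 2.10 × 1 = 4.935 ft³/s
w_6 = (6.6 − 3.7)/2 = 1.45 ft; q_6 = 2.84 × 1.79 × 1.45 = 7.371 ft³/s
w_7 = (8.7 − 5.1)/2 = 1.8 ft; q_7 = 2.40 × 1.75 × 1.8 = 7.560 ft³/s
w_8 = (8.7 − 6.6)/2 = 1.05 ft; q_8 = 1.42 × 0.66 × 1.05 = 0.9841 ft³/s
Q = Σ qᵢ = 31.94 ft³/s

31.9 ft³/s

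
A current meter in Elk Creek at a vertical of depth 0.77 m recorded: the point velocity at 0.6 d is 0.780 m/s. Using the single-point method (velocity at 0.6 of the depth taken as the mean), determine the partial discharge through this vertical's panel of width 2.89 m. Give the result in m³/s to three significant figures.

v̄ = v₀.₆ = 0.780 m/s
q = v̄ × d × w = 0.7800 × 0.77 × 2.89 = 1.736 m³/s

1.74 m³/s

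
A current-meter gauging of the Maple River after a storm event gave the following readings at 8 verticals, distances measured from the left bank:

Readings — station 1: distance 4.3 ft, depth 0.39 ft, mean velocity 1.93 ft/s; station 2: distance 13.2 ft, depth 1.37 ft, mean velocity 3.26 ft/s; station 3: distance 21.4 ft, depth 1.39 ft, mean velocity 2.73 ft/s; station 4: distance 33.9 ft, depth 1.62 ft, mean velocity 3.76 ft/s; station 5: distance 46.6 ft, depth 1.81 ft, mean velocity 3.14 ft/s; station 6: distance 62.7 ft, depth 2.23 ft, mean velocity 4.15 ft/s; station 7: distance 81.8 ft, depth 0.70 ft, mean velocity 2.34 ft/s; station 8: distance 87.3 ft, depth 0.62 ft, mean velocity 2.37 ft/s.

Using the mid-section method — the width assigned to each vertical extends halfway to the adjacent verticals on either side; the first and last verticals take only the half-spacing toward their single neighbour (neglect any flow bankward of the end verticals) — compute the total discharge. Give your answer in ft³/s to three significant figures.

w_1 = (13.2 − 4.3)/2 = 4.45 ft; q_1 = 1.93 × 0.39 × 4.45 = 3.350 ft³/s
w_2 = (21.4 − 4.3)/2 = 8.55 ft; q_2 = 3.26 × 1.37 × 8.55 = 38.19 ft³/s
w_3 = (33.9 − 13.2)/2 = 10.35 ft; q_3 = 2.73 × 1.39 × 10.35 = 39.28 ft³/s
w_4 = (46.6 − 21.4)/2 = 12.6 ft; q_4 = 3.76 × 1.62 × 12.6 = 76.75 ft³/s
w_5 = (62.7 − 33.9)/2 = 14.4 ft; q_5 = 3.14 × 1.81 × 14.4 = 81.84 ft³/s
w_6 = (81.8 − 46.6)/2 = 17.6 ft; q_6 = 4.15 × 2.23 × 17.6 = 162.9 ft³/s
w_7 = (87.3 − 62.7)/2 = 12.3 ft; q_7 = 2.34 × 0.70 × 12.3 = 20.15 ft³/s
w_8 = (87.3 − 81.8)/2 = 2.75 ft; q_8 = 2.37 × 0.62 × 2.75 = 4.041 ft³/s
Q = Σ qᵢ = 426.5 ft³/s

426 ft³/s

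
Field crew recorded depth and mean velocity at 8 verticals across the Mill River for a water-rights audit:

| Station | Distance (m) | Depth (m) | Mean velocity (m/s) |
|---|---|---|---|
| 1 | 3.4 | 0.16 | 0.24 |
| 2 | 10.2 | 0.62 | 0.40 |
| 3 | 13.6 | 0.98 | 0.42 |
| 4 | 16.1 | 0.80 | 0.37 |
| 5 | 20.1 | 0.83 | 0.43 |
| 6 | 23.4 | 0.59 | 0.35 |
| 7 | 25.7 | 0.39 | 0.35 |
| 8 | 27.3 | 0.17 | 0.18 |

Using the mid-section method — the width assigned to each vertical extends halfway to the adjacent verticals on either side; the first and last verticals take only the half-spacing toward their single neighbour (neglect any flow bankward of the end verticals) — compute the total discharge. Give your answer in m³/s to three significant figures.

w_1 = (10.2 − 3.4)/2 = 3.4 m; q_1 = 0.24 × 0.16 × 3.4 = 0.1306 m³/s
w_2 = (13.6 − 3.4)/2 = 5.1 m; q_2 = 0.40 × 0.62 × 5.1 = 1.265 m³/s
w_3 = (16.1 − 10.2)/2 = 2.95 m; q_3 = 0.42 × 0.98 × 2.95 = 1.214 m³/s
w_4 = (20.1 − 13.6)/2 = 3.25 m; q_4 = 0.37 × 0.80 × 3.25 = 0.9620 m³/s
w_5 = (23.4 − 16.1)/2 = 3.65 m; q_5 = 0.43 × 0.83 × 3.65 = 1.303 m³/s
w_6 = (25.7 − 20.1)/2 = 2.8 m; q_6 = 0.35 × 0.59 × 2.8 = 0.5782 m³/s
w_7 = (27.3 − 23.4)/2 = 1.95 m; q_7 = 0.35 × 0.39 × 1.95 = 0.2662 m³/s
w_8 = (27.3 − 25.7)/2 = 0.8 m; q_8 = 0.18 × 0.17 × 0.8 = 0.02448 m³/s
Q = Σ qᵢ = 5.743 m³/s

5.74 m³/s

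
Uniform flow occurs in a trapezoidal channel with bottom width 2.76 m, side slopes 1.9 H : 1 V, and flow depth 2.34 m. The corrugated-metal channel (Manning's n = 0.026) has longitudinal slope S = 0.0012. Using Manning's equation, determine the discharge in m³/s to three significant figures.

A = (b + z·y)·y = (2.76 + 1.9×2.34)×2.34 = 16.86 m²
P = b + 2y√(1+z²) = 2.76 + 2×2.34×√(1+1.9²) = 12.81 m
R = A/P = 16.86/12.81 = 1.316 m
Q = (1/n)·A·R^(2/3)·S^(1/2) = (1/0.026) × 16.86 × 1.316^(2/3) × 0.0012^(1/2) = 26.99 m³/s

27.0 m³/s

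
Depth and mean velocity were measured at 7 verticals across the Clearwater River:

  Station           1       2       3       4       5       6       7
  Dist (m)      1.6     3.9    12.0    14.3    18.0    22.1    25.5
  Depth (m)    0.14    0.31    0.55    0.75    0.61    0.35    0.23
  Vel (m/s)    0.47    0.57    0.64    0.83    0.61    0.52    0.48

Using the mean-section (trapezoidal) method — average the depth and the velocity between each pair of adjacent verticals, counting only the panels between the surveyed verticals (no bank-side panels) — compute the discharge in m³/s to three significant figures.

6.89 m³/s

Panel 1-2: Δb = 2.3 m, d̄ = (0.14+0.31)/2 = 0.225, v̄ = (0.47+0.57)/2 = 0.52 → q = 2.3×0.225×0.52 = 0.2691 m³/s
Panel 2-3: Δb = 8.1 m, d̄ = (0.31+0.55)/2 = 0.43, v̄ = (0.57+0.64)/2 = 0.605 → q = 8.1×0.43×0.605 = 2.107 m³/s
Panel 3-4: Δb = 2.3 m, d̄ = (0.55+0.75)/2 = 0.65, v̄ = (0.64+0.83)/2 = 0.735 → q = 2.3×0.65×0.735 = 1.099 m³/s
Panel 4-5: Δb = 3.7 m, d̄ = (0.75+0.61)/2 = 0.68, v̄ = (0.83+0.61)/2 = 0.72 → q = 3.7×0.68×0.72 = 1.812 m³/s
Panel 5-6: Δb = 4.1 m, d̄ = (0.61+0.35)/2 = 0.48, v̄ = (0.61+0.52)/2 = 0.565 → q = 4.1×0.48×0.565 = 1.112 m³/s
Panel 6-7: Δb = 3.4 m, d̄ = (0.35+0.23)/2 = 0.29, v̄ = (0.52+0.48)/2 = 0.5 → q = 3.4×0.29×0.5 = 0.4930 m³/s
Q = Σ q = 6.892 m³/s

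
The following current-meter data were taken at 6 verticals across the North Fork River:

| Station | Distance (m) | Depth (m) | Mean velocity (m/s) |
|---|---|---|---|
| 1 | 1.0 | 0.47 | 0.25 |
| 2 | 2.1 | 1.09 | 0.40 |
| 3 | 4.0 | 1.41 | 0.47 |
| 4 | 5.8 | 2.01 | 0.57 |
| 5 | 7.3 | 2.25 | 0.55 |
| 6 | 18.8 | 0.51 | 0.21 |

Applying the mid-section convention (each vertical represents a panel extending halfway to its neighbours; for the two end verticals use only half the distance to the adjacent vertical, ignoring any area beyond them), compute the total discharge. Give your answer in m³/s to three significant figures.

12.5 m³/s

w_1 = (2.1 − 1.0)/2 = 0.55 m; q_1 = 0.25 × 0.47 × 0.55 = 0.06463 m³/s
w_2 = (4.0 − 1.0)/2 = 1.5 m; q_2 = 0.40 × 1.09 × 1.5 = 0.6540 m³/s
w_3 = (5.8 − 2.1)/2 = 1.85 m; q_3 = 0.47 × 1.41 × 1.85 = 1.226 m³/s
w_4 = (7.3 − 4.0)/2 = 1.65 m; q_4 = 0.57 × 2.01 × 1.65 = 1.890 m³/s
w_5 = (18.8 − 5.8)/2 = 6.5 m; q_5 = 0.55 × 2.25 × 6.5 = 8.044 m³/s
w_6 = (18.8 − 7.3)/2 = 5.75 m; q_6 = 0.21 × 0.51 × 5.75 = 0.6158 m³/s
Q = Σ qᵢ = 12.49 m³/s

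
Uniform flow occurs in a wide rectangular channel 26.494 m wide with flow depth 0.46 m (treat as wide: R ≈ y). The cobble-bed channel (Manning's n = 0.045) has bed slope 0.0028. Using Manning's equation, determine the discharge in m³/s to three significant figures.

8.54 m³/s

A = b·y = 26.494 × 0.46 = 12.19 m²
Wide channel: R ≈ y = 0.46 m
Q = (1/n)·A·R^(2/3)·S^(1/2) = (1/0.045) × 12.19 × 0.4600^(2/3) × 0.0028^(1/2) = 8.540 m³/s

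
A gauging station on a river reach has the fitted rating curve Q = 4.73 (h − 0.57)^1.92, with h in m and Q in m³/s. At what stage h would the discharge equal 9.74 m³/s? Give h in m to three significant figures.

h − h₀ = (Q/C)^(1/b) = (9.74/4.73)^(1/1.92) = 1.457 m
h = 0.57 + 1.457 = 2.027 m

2.03 m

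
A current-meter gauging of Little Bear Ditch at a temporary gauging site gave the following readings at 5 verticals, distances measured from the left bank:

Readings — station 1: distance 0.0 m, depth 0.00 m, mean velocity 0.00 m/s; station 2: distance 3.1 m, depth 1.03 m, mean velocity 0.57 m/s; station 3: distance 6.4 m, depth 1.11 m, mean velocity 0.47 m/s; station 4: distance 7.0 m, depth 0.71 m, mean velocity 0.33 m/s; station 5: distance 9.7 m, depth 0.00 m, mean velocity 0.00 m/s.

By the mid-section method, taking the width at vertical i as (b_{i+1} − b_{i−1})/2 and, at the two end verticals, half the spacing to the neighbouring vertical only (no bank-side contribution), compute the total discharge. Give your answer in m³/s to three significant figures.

3.28 m³/s

w_2 = (6.4 − 0.0)/2 = 3.2 m; q_2 = 0.57 × 1.03 × 3.2 = 1.879 m³/s
w_3 = (7.0 − 3.1)/2 = 1.95 m; q_3 = 0.47 × 1.11 × 1.95 = 1.017 m³/s
w_4 = (9.7 − 6.4)/2 = 1.65 m; q_4 = 0.33 × 0.71 × 1.65 = 0.3866 m³/s
Stations 1, 5 contribute zero (depth or velocity is 0).
Q = Σ qᵢ = 3.283 m³/s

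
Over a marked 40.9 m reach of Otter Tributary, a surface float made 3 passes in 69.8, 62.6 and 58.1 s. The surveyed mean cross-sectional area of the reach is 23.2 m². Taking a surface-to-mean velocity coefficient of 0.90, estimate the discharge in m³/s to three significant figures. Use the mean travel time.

t̄ = (69.8 + 62.6 + 58.1) / 3 = 63.5 s
v_surface = L / t̄ = 40.9 / 63.5 = 0.6441 m/s
v_mean = 0.90 × 0.6441 = 0.5797 m/s
Q = A × v_mean = 23.2 × 0.5797 = 13.45 m³/s

13.4 m³/s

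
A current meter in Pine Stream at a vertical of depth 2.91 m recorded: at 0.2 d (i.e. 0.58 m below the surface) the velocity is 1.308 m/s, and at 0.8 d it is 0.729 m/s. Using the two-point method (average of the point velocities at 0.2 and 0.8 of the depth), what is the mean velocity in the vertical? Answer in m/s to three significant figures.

v̄ = (1.308 + 0.729) / 2 = 1.019 m/s

1.02 m/s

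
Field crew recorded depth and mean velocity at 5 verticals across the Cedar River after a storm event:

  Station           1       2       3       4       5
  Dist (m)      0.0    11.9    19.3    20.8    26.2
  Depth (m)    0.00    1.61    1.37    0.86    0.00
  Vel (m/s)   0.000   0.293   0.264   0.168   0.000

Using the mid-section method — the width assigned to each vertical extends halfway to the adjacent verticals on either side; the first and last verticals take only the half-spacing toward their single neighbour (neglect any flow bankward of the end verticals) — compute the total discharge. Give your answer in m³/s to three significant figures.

w_2 = (19.3 − 0.0)/2 = 9.65 m; q_2 = 0.293 × 1.61 × 9.65 = 4.552 m³/s
w_3 = (20.8 − 11.9)/2 = 4.45 m; q_3 = 0.264 × 1.37 × 4.45 = 1.609 m³/s
w_4 = (26.2 − 19.3)/2 = 3.45 m; q_4 = 0.168 × 0.86 × 3.45 = 0.4985 m³/s
Stations 1, 5 contribute zero (depth or velocity is 0).
Q = Σ qᵢ = 6.660 m³/s

6.66 m³/s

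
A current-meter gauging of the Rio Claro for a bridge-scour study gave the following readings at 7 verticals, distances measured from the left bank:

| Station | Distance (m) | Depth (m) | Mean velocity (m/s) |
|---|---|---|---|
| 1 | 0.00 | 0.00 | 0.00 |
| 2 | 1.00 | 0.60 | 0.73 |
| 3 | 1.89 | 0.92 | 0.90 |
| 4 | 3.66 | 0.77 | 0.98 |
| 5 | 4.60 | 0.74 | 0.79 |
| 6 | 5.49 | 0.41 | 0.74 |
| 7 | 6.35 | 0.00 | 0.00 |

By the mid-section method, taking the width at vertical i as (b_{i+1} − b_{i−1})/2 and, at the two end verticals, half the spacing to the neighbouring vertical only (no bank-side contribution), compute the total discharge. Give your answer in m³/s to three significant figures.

3.34 m³/s

w_2 = (1.89 − 0.00)/2 = 0.945 m; q_2 = 0.73 × 0.60 × 0.945 = 0.4139 m³/s
w_3 = (3.66 − 1.00)/2 = 1.33 m; q_3 = 0.90 × 0.92 × 1.33 = 1.101 m³/s
w_4 = (4.60 − 1.89)/2 = 1.355 m; q_4 = 0.98 × 0.77 × 1.355 = 1.022 m³/s
w_5 = (5.49 − 3.66)/2 = 0.915 m; q_5 = 0.79 × 0.74 × 0.915 = 0.5349 m³/s
w_6 = (6.35 − 4.60)/2 = 0.875 m; q_6 = 0.74 × 0.41 × 0.875 = 0.2655 m³/s
Stations 1, 7 contribute zero (depth or velocity is 0).
Q = Σ qᵢ = 3.338 m³/s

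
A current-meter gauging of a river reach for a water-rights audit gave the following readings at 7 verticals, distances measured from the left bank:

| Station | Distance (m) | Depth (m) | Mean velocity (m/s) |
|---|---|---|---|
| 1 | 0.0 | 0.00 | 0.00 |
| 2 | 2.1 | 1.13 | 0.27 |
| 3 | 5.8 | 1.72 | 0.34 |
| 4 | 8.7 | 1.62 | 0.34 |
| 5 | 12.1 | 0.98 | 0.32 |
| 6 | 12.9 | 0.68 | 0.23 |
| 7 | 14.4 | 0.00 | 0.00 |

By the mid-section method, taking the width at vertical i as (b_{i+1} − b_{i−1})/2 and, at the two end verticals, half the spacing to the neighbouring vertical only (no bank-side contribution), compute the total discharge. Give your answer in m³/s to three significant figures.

w_2 = (5.8 − 0.0)/2 = 2.9 m; q_2 = 0.27 × 1.13 × 2.9 = 0.8848 m³/s
w_3 = (8.7 − 2.1)/2 = 3.3 m; q_3 = 0.34 × 1.72 × 3.3 = 1.930 m³/s
w_4 = (12.1 − 5.8)/2 = 3.15 m; q_4 = 0.34 × 1.62 × 3.15 = 1.735 m³/s
w_5 = (12.9 − 8.7)/2 = 2.1 m; q_5 = 0.32 × 0.98 × 2.1 = 0.6586 m³/s
w_6 = (14.4 − 12.1)/2 = 1.15 m; q_6 = 0.23 × 0.68 × 1.15 = 0.1799 m³/s
Stations 1, 7 contribute zero (depth or velocity is 0).
Q = Σ qᵢ = 5.388 m³/s

5.39 m³/s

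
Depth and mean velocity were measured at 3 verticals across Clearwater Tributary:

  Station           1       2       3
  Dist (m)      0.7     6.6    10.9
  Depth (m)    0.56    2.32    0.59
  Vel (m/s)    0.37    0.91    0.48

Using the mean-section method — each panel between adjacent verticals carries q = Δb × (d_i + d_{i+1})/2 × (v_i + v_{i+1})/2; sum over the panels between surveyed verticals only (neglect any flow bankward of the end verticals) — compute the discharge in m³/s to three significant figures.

Panel 1-2: Δb = 5.9 m, d̄ = (0.56+2.32)/2 = 1.44, v̄ = (0.37+0.91)/2 = 0.64 → q = 5.9×1.44×0.64 = 5.437 m³/s
Panel 2-3: Δb = 4.3 m, d̄ = (2.32+0.59)/2 = 1.455, v̄ = (0.91+0.48)/2 = 0.695 → q = 4.3×1.455×0.695 = 4.348 m³/s
Q = Σ q = 9.786 m³/s

9.79 m³/s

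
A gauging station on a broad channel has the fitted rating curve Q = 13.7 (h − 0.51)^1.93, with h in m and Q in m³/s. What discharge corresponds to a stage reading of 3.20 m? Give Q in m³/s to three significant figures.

Q = 13.7 × (3.20 − 0.51)^1.93 = 13.7 × 2.69^1.93 = 92.50 m³/s

92.5 m³/s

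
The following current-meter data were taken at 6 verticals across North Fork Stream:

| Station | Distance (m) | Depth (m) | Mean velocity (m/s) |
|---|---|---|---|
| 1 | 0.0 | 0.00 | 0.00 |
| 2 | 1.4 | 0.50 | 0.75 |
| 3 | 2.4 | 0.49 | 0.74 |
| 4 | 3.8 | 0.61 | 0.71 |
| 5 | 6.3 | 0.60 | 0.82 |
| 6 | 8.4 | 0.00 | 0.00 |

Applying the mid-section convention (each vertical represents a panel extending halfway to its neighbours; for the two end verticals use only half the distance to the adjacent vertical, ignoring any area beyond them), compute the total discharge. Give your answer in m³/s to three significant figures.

w_2 = (2.4 − 0.0)/2 = 1.2 m; q_2 = 0.75 × 0.50 × 1.2 = 0.4500 m³/s
w_3 = (3.8 − 1.4)/2 = 1.2 m; q_3 = 0.74 × 0.49 × 1.2 = 0.4351 m³/s
w_4 = (6.3 − 2.4)/2 = 1.95 m; q_4 = 0.71 × 0.61 × 1.95 = 0.8445 m³/s
w_5 = (8.4 − 3.8)/2 = 2.3 m; q_5 = 0.82 × 0.60 × 2.3 = 1.132 m³/s
Stations 1, 6 contribute zero (depth or velocity is 0).
Q = Σ qᵢ = 2.861 m³/s

2.86 m³/s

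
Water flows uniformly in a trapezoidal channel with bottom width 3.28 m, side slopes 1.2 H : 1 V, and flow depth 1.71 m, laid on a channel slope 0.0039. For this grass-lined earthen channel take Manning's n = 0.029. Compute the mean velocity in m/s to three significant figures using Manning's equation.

2.24 m/s

A = (b + z·y)·y = (3.28 + 1.2×1.71)×1.71 = 9.118 m²
P = b + 2y√(1+z²) = 3.28 + 2×1.71×√(1+1.2²) = 8.622 m
R = A/P = 9.118/8.622 = 1.057 m
Q = (1/n)·A·R^(2/3)·S^(1/2) = (1/0.029) × 9.118 × 1.057^(2/3) × 0.0039^(1/2) = 20.38 m³/s
V = Q/A = 20.38/9.118 = 2.235 m/s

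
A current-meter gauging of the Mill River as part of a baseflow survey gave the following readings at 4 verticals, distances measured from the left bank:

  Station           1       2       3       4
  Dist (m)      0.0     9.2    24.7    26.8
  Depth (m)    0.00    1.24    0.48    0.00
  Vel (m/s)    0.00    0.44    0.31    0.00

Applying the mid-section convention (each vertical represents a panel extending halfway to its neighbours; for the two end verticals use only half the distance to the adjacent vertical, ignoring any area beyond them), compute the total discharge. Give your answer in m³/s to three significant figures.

w_2 = (24.7 − 0.0)/2 = 12.35 m; q_2 = 0.44 × 1.24 × 12.35 = 6.738 m³/s
w_3 = (26.8 − 9.2)/2 = 8.8 m; q_3 = 0.31 × 0.48 × 8.8 = 1.309 m³/s
Stations 1, 4 contribute zero (depth or velocity is 0).
Q = Σ qᵢ = 8.048 m³/s

8.05 m³/s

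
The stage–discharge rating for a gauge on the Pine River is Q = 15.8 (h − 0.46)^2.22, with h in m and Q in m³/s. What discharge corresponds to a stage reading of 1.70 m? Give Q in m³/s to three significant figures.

25.5 m³/s

Q = 15.8 × (1.70 − 0.46)^2.22 = 15.8 × 1.24^2.22 = 25.47 m³/s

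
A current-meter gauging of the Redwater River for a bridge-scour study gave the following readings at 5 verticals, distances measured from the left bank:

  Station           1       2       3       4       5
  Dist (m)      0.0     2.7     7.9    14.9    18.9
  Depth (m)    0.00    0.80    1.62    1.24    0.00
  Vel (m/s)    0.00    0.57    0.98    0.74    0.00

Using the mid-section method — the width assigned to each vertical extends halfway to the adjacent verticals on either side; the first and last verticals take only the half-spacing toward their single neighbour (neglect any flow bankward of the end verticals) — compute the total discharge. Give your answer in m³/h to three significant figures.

w_2 = (7.9 − 0.0)/2 = 3.95 m; q_2 = 0.57 × 0.80 × 3.95 = 1.801 m³/s
w_3 = (14.9 − 2.7)/2 = 6.1 m; q_3 = 0.98 × 1.62 × 6.1 = 9.684 m³/s
w_4 = (18.9 − 7.9)/2 = 5.5 m; q_4 = 0.74 × 1.24 × 5.5 = 5.047 m³/s
Stations 1, 5 contribute zero (depth or velocity is 0).
Q = Σ qᵢ = 16.53 m³/s
= 16.53 × 3600 = 59520 m³/h

59500 m³/h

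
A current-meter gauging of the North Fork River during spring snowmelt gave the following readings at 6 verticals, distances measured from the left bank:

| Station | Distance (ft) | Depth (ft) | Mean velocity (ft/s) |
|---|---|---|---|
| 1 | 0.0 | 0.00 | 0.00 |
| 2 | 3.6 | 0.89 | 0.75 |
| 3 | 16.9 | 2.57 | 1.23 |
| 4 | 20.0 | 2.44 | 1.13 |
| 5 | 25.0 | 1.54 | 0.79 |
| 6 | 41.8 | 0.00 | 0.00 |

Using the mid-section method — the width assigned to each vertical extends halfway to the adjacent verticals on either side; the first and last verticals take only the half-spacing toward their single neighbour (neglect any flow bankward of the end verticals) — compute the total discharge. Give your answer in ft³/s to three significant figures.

w_2 = (16.9 − 0.0)/2 = 8.45 ft; q_2 = 0.75 × 0.89 × 8.45 = 5.640 ft³/s
w_3 = (20.0 − 3.6)/2 = 8.2 ft; q_3 = 1.23 × 2.57 × 8.2 = 25.92 ft³/s
w_4 = (25.0 − 16.9)/2 = 4.05 ft; q_4 = 1.13 × 2.44 × 4.05 = 11.17 ft³/s
w_5 = (41.8 − 20.0)/2 = 10.9 ft; q_5 = 0.79 × 1.54 × 10.9 = 13.26 ft³/s
Stations 1, 6 contribute zero (depth or velocity is 0).
Q = Σ qᵢ = 55.99 ft³/s

56.0 ft³/s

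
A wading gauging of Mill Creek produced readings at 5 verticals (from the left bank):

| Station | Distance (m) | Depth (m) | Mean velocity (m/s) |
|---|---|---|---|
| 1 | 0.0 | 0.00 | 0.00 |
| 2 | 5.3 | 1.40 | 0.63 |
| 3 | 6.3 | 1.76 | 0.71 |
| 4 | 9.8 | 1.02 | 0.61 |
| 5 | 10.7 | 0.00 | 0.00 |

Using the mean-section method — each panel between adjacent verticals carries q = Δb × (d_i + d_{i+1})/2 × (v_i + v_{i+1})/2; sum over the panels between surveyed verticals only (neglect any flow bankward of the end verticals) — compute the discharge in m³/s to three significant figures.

5.58 m³/s

Panel 1-2: Δb = 5.3 m, d̄ = (0.00+1.40)/2 = 0.7, v̄ = (0.00+0.63)/2 = 0.315 → q = 5.3×0.7×0.315 = 1.169 m³/s
Panel 2-3: Δb = 1 m, d̄ = (1.40+1.76)/2 = 1.58, v̄ = (0.63+0.71)/2 = 0.67 → q = 1×1.58×0.67 = 1.059 m³/s
Panel 3-4: Δb = 3.5 m, d̄ = (1.76+1.02)/2 = 1.39, v̄ = (0.71+0.61)/2 = 0.66 → q = 3.5×1.39×0.66 = 3.211 m³/s
Panel 4-5: Δb = 0.9 m, d̄ = (1.02+0.00)/2 = 0.51, v̄ = (0.61+0.00)/2 = 0.305 → q = 0.9×0.51×0.305 = 0.1400 m³/s
Q = Σ q = 5.578 m³/s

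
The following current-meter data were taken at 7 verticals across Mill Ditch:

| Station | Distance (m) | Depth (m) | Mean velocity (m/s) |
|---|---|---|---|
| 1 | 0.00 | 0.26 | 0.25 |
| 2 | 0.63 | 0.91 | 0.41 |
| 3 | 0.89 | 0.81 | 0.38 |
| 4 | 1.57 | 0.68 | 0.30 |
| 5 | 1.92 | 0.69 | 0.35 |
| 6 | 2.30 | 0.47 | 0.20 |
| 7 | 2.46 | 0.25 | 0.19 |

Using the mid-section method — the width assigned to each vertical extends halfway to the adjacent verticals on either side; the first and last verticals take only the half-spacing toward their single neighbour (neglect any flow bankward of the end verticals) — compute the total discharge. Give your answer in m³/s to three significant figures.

0.554 m³/s

w_1 = (0.63 − 0.00)/2 = 0.315 m; q_1 = 0.25 × 0.26 × 0.315 = 0.02048 m³/s
w_2 = (0.89 − 0.00)/2 = 0.445 m; q_2 = 0.41 × 0.91 × 0.445 = 0.1660 m³/s
w_3 = (1.57 − 0.63)/2 = 0.47 m; q_3 = 0.38 × 0.81 × 0.47 = 0.1447 m³/s
w_4 = (1.92 − 0.89)/2 = 0.515 m; q_4 = 0.30 × 0.68 × 0.515 = 0.1051 m³/s
w_5 = (2.30 − 1.57)/2 = 0.365 m; q_5 = 0.35 × 0.69 × 0.365 = 0.08815 m³/s
w_6 = (2.46 − 1.92)/2 = 0.27 m; q_6 = 0.20 × 0.47 × 0.27 = 0.02538 m³/s
w_7 = (2.46 − 2.30)/2 = 0.08 m; q_7 = 0.19 × 0.25 × 0.08 = 0.003800 m³/s
Q = Σ qᵢ = 0.5536 m³/s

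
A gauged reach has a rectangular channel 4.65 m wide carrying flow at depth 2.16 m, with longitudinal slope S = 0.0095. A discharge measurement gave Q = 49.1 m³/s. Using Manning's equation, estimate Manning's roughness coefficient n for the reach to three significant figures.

A = b·y = 4.65 × 2.16 = 10.04 m²
P = b + 2y = 4.65 + 2×2.16 = 8.970 m
R = A/P = 10.04/8.970 = 1.120 m
n = (1/Q)·A·R^(2/3)·S^(1/2) = (1/49.1) × 10.04 × 1.078 × 0.09747 = 0.02150

0.0215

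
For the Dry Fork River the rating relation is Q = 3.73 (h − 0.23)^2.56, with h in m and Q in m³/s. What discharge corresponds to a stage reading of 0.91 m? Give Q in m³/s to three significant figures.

1.39 m³/s

Q = 3.73 × (0.91 − 0.23)^2.56 = 3.73 × 0.68^2.56 = 1.390 m³/s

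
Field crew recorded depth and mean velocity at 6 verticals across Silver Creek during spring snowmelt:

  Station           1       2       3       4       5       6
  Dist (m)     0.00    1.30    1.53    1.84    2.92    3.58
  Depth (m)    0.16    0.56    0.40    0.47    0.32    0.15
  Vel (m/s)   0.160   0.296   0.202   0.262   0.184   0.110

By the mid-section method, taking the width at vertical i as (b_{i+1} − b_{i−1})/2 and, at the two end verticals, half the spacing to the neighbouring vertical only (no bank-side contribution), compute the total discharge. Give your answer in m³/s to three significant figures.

0.308 m³/s

w_1 = (1.30 − 0.00)/2 = 0.65 m; q_1 = 0.160 × 0.16 × 0.65 = 0.01664 m³/s
w_2 = (1.53 − 0.00)/2 = 0.765 m; q_2 = 0.296 × 0.56 × 0.765 = 0.1268 m³/s
w_3 = (1.84 − 1.30)/2 = 0.27 m; q_3 = 0.202 × 0.40 × 0.27 = 0.02182 m³/s
w_4 = (2.92 − 1.53)/2 = 0.695 m; q_4 = 0.262 × 0.47 × 0.695 = 0.08558 m³/s
w_5 = (3.58 − 1.84)/2 = 0.87 m; q_5 = 0.184 × 0.32 × 0.87 = 0.05123 m³/s
w_6 = (3.58 − 2.92)/2 = 0.33 m; q_6 = 0.110 × 0.15 × 0.33 = 0.005445 m³/s
Q = Σ qᵢ = 0.3075 m³/s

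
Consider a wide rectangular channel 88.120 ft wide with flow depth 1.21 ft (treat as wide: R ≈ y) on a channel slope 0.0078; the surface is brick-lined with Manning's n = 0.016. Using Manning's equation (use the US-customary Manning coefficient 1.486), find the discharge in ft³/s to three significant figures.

A = b·y = 88.120 × 1.21 = 106.6 ft²
Wide channel: R ≈ y = 1.21 ft
Q = (1.486/n)·A·R^(2/3)·S^(1/2) = (1.486/0.016) × 106.6 × 1.210^(2/3) × 0.0078^(1/2) = 993.1 ft³/s

993 ft³/s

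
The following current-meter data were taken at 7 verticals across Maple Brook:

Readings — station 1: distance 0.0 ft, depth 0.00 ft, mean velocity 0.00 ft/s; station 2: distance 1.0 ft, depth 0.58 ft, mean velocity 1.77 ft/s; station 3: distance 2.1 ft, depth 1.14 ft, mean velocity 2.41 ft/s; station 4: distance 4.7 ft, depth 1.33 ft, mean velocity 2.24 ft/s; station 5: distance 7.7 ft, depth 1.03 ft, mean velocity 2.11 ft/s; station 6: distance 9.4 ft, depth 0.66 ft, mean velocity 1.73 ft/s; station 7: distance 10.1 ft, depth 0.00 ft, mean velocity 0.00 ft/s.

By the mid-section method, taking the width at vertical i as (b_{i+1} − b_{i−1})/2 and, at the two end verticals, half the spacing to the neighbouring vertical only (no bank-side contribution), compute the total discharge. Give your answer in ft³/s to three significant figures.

w_2 = (2.1 − 0.0)/2 = 1.05 ft; q_2 = 1.77 × 0.58 × 1.05 = 1.078 ft³/s
w_3 = (4.7 − 1.0)/2 = 1.85 ft; q_3 = 2.41 × 1.14 × 1.85 = 5.083 ft³/s
w_4 = (7.7 − 2.1)/2 = 2.8 ft; q_4 = 2.24 × 1.33 × 2.8 = 8.342 ft³/s
w_5 = (9.4 − 4.7)/2 = 2.35 ft; q_5 = 2.11 × 1.03 × 2.35 = 5.107 ft³/s
w_6 = (10.1 − 7.7)/2 = 1.2 ft; q_6 = 1.73 × 0.66 × 1.2 = 1.370 ft³/s
Stations 1, 7 contribute zero (depth or velocity is 0).
Q = Σ qᵢ = 20.98 ft³/s

21.0 ft³/s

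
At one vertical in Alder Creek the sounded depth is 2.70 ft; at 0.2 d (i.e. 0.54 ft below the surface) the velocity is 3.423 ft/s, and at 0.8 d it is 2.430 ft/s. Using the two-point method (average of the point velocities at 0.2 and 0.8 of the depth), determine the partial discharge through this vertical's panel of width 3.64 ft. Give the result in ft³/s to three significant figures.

28.8 ft³/s

v̄ = (3.423 + 2.430) / 2 = 2.927 ft/s
q = v̄ × d × w = 2.927 × 2.70 × 3.64 = 28.76 ft³/s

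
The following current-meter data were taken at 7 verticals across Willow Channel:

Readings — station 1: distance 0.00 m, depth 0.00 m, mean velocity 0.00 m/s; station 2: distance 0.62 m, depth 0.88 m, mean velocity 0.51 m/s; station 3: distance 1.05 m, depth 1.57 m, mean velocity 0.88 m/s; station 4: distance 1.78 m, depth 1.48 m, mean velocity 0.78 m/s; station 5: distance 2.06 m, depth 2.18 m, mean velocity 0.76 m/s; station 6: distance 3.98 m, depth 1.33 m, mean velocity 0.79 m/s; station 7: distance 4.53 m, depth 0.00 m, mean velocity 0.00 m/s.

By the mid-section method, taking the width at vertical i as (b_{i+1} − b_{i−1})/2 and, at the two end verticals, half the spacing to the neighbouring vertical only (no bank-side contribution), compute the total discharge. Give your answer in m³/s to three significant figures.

4.74 m³/s

w_2 = (1.05 − 0.00)/2 = 0.525 m; q_2 = 0.51 × 0.88 × 0.525 = 0.2356 m³/s
w_3 = (1.78 − 0.62)/2 = 0.58 m; q_3 = 0.88 × 1.57 × 0.58 = 0.8013 m³/s
w_4 = (2.06 − 1.05)/2 = 0.505 m; q_4 = 0.78 × 1.48 × 0.505 = 0.5830 m³/s
w_5 = (3.98 − 1.78)/2 = 1.1 m; q_5 = 0.76 × 2.18 × 1.1 = 1.822 m³/s
w_6 = (4.53 − 2.06)/2 = 1.235 m; q_6 = 0.79 × 1.33 × 1.235 = 1.298 m³/s
Stations 1, 7 contribute zero (depth or velocity is 0).
Q = Σ qᵢ = 4.740 m³/s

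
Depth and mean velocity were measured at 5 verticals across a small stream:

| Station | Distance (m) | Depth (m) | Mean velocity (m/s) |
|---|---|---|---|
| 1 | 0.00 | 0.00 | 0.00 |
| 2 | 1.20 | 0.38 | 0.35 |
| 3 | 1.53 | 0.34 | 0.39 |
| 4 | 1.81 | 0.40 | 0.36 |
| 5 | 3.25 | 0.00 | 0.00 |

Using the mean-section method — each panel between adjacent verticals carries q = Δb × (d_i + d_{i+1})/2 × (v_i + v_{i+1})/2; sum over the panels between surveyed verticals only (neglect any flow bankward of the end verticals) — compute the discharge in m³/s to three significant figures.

Panel 1-2: Δb = 1.2 m, d̄ = (0.00+0.38)/2 = 0.19, v̄ = (0.00+0.35)/2 = 0.175 → q = 1.2×0.19×0.175 = 0.03990 m³/s
Panel 2-3: Δb = 0.33 m, d̄ = (0.38+0.34)/2 = 0.36, v̄ = (0.35+0.39)/2 = 0.37 → q = 0.33×0.36×0.37 = 0.04396 m³/s
Panel 3-4: Δb = 0.28 m, d̄ = (0.34+0.40)/2 = 0.37, v̄ = (0.39+0.36)/2 = 0.375 → q = 0.28×0.37×0.375 = 0.03885 m³/s
Panel 4-5: Δb = 1.44 m, d̄ = (0.40+0.00)/2 = 0.2, v̄ = (0.36+0.00)/2 = 0.18 → q = 1.44×0.2×0.18 = 0.05184 m³/s
Q = Σ q = 0.1745 m³/s

0.175 m³/s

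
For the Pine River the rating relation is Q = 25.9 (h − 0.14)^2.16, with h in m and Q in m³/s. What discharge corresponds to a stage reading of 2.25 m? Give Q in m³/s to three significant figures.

130 m³/s

Q = 25.9 × (2.25 − 0.14)^2.16 = 25.9 × 2.11^2.16 = 129.9 m³/s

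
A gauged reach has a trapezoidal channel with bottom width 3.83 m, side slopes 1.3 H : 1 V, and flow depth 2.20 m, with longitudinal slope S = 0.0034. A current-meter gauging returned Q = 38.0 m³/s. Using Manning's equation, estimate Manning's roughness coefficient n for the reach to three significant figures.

0.0273

A = (b + z·y)·y = (3.83 + 1.3×2.20)×2.20 = 14.72 m²
P = b + 2y√(1+z²) = 3.83 + 2×2.20×√(1+1.3²) = 11.05 m
R = A/P = 14.72/11.05 = 1.332 m
n = (1/Q)·A·R^(2/3)·S^(1/2) = (1/38.0) × 14.72 × 1.211 × 0.05831 = 0.02735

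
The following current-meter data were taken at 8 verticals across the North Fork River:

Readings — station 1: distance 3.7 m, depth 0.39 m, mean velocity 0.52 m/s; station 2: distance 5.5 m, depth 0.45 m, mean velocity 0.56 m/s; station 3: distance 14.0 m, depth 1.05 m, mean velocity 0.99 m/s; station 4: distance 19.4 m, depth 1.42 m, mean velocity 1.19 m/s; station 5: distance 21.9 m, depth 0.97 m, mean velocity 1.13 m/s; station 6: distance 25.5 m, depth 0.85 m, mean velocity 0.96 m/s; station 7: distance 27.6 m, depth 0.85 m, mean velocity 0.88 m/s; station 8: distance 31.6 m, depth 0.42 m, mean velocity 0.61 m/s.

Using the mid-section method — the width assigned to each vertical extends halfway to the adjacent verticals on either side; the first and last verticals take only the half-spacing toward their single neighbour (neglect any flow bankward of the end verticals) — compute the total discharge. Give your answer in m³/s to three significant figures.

w_1 = (5.5 − 3.7)/2 = 0.9 m; q_1 = 0.52 × 0.39 × 0.9 = 0.1825 m³/s
w_2 = (14.0 − 3.7)/2 = 5.15 m; q_2 = 0.56 × 0.45 × 5.15 = 1.298 m³/s
w_3 = (19.4 − 5.5)/2 = 6.95 m; q_3 = 0.99 × 1.05 × 6.95 = 7.225 m³/s
w_4 = (21.9 − 14.0)/2 = 3.95 m; q_4 = 1.19 × 1.42 × 3.95 = 6.675 m³/s
w_5 = (25.5 − 19.4)/2 = 3.05 m; q_5 = 1.13 × 0.97 × 3.05 = 3.343 m³/s
w_6 = (27.6 − 21.9)/2 = 2.85 m; q_6 = 0.96 × 0.85 × 2.85 = 2.326 m³/s
w_7 = (31.6 − 25.5)/2 = 3.05 m; q_7 = 0.88 × 0.85 × 3.05 = 2.281 m³/s
w_8 = (31.6 − 27.6)/2 = 2 m; q_8 = 0.61 × 0.42 × 2 = 0.5124 m³/s
Q = Σ qᵢ = 23.84 m³/s

23.8 m³/s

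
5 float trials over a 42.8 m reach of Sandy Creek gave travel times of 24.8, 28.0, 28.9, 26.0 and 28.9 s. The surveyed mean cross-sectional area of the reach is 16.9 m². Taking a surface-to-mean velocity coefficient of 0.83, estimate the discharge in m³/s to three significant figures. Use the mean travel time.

t̄ = (24.8 + 28.0 + 28.9 + 26.0 + 28.9) / 5 = 27.32 s
v_surface = L / t̄ = 42.8 / 27.32 = 1.567 m/s
v_mean = 0.83 × 1.567 = 1.300 m/s
Q = A × v_mean = 16.9 × 1.300 = 21.97 m³/s

22.0 m³/s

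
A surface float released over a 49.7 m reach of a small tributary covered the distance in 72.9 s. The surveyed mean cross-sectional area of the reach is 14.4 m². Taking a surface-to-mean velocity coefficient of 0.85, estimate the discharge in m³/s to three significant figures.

8.34 m³/s

v_surface = L / t̄ = 49.7 / 72.9 = 0.6818 m/s
v_mean = 0.85 × 0.6818 = 0.5795 m/s
Q = A × v_mean = 14.4 × 0.5795 = 8.345 m³/s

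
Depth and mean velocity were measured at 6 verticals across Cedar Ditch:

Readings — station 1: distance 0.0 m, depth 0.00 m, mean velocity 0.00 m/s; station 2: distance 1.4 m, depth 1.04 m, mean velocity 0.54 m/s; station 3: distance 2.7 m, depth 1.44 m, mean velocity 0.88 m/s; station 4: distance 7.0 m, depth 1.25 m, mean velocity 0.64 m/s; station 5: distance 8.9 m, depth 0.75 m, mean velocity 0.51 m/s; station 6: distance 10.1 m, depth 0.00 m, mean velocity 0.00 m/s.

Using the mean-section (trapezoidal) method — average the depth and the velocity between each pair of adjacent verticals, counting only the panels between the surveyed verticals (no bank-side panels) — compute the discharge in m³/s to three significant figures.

Panel 1-2: Δb = 1.4 m, d̄ = (0.00+1.04)/2 = 0.52, v̄ = (0.00+0.54)/2 = 0.27 → q = 1.4×0.52×0.27 = 0.1966 m³/s
Panel 2-3: Δb = 1.3 m, d̄ = (1.04+1.44)/2 = 1.24, v̄ = (0.54+0.88)/2 = 0.71 → q = 1.3×1.24×0.71 = 1.145 m³/s
Panel 3-4: Δb = 4.3 m, d̄ = (1.44+1.25)/2 = 1.345, v̄ = (0.88+0.64)/2 = 0.76 → q = 4.3×1.345×0.76 = 4.395 m³/s
Panel 4-5: Δb = 1.9 m, d̄ = (1.25+0.75)/2 = 1, v̄ = (0.64+0.51)/2 = 0.575 → q = 1.9×1×0.575 = 1.093 m³/s
Panel 5-6: Δb = 1.2 m, d̄ = (0.75+0.00)/2 = 0.375, v̄ = (0.51+0.00)/2 = 0.255 → q = 1.2×0.375×0.255 = 0.1148 m³/s
Q = Σ q = 6.944 m³/s

6.94 m³/s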